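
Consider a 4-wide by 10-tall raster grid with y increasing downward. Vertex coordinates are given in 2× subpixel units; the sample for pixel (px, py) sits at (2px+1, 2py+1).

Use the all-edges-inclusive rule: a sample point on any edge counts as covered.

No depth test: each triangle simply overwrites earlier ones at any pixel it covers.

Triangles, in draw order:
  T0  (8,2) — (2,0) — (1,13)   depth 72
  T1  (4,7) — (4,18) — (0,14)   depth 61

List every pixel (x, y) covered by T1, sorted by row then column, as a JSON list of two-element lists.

T0:
  2·area = 80  (B↔C swapped to make it positive)
  edge (8, 2)→(1, 13): d=(-7,11) inclusive
  edge (1, 13)→(2, 0): d=(1,-13) inclusive
  edge (2, 0)→(8, 2): d=(6,2) inclusive
    (1,0)@(3, 1): e=[62,14,4] → █
    (2,0)@(5, 1): e=[40,40,0] → █  [on edge]
    (3,0)@(7, 1): e=[18,66,-4] → ·
    (1,1)@(3, 3): e=[48,16,16] → █
    (3,1)@(7, 3): e=[4,68,8] → █
    (1,2)@(3, 5): e=[34,18,28] → █
    (3,2)@(7, 5): e=[-10,70,20] → ·
    (1,3)@(3, 7): e=[20,20,40] → █
    (2,3)@(5, 7): e=[-2,46,36] → ·
    (1,4)@(3, 9): e=[6,22,52] → █
    (2,4)@(5, 9): e=[-16,48,48] → ·
    (1,5)@(3, 11): e=[-8,24,64] → ·
    (0,6)@(1, 13): e=[0,0,80] → █  [on edge]
  covered (10 px):
    · █ █ ·
    · █ █ █
    · █ █ ·
    · █ · ·
    · █ · ·
    · · · ·
    █ · · ·
    · · · ·
    · · · ·
    · · · ·
T1:
  2·area = 44
  edge (4, 7)→(4, 18): d=(0,11) inclusive
  edge (4, 18)→(0, 14): d=(-4,-4) inclusive
  edge (0, 14)→(4, 7): d=(4,-7) inclusive
    (1,4)@(3, 9): e=[11,32,1] → █
    (2,4)@(5, 9): e=[-11,40,15] → ·
    (1,5)@(3, 11): e=[11,24,9] → █
    (2,5)@(5, 11): e=[-11,32,23] → ·
    (0,6)@(1, 13): e=[33,8,3] → █
    (2,6)@(5, 13): e=[-11,24,31] → ·
    (0,7)@(1, 15): e=[33,0,11] → █  [on edge]
    (2,7)@(5, 15): e=[-11,16,39] → ·
    (0,8)@(1, 17): e=[33,-8,19] → ·
    (1,8)@(3, 17): e=[11,0,33] → █  [on edge]
    (2,8)@(5, 17): e=[-11,8,47] → ·
    (1,9)@(3, 19): e=[11,-8,41] → ·
    (2,9)@(5, 19): e=[-11,0,55] → ·  [on edge]
  covered (7 px):
    · · · ·
    · · · ·
    · · · ·
    · · · ·
    · █ · ·
    · █ · ·
    █ █ · ·
    █ █ · ·
    · █ · ·
    · · · ·

Final: [[1,4],[1,5],[0,6],[1,6],[0,7],[1,7],[1,8]]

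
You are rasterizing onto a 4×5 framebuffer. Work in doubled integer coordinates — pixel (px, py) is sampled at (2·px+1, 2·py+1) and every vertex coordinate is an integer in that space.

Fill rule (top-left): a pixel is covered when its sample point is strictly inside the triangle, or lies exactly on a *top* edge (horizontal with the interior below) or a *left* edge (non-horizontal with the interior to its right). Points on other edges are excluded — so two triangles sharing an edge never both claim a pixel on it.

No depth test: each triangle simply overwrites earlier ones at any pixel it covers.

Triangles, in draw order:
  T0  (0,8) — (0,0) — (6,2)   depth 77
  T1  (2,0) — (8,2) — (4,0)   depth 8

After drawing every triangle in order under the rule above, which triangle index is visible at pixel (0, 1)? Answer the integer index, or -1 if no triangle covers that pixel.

T0:
  2·area = 48
  edge (0, 8)→(0, 0): d=(0,-8) top-left  bias=+0
  edge (0, 0)→(6, 2): d=(6,2) right/bottom  bias=-1
  edge (6, 2)→(0, 8): d=(-6,6) right/bottom  bias=-1
    (0,0)@(1, 1): e=[8,4,36] → X
    (1,0)@(3, 1): e=[24,0,24] → .  [on edge]
    (3,0)@(7, 1): e=[56,-8,0] → .  [on edge]
    (0,1)@(1, 3): e=[8,16,24] → X
    (1,1)@(3, 3): e=[24,12,12] → X
    (2,1)@(5, 3): e=[40,8,0] → .  [on edge]
    (0,2)@(1, 5): e=[8,28,12] → X
    (1,2)@(3, 5): e=[24,24,0] → .  [on edge]
    (0,3)@(1, 7): e=[8,40,0] → .  [on edge]
  covered (4 px):
    X . . .
    X X . .
    X . . .
    . . . .
    . . . .
T1:
  2·area = 4  (B↔C swapped to make it positive)
  edge (2, 0)→(4, 0): d=(2,0) top-left  bias=+0
  edge (4, 0)→(8, 2): d=(4,2) right/bottom  bias=-1
  edge (8, 2)→(2, 0): d=(-6,-2) top-left  bias=+0
    (2,0)@(5, 1): e=[2,2,0] → X  [on edge]
    (3,0)@(7, 1): e=[2,-2,4] → .
    (2,1)@(5, 3): e=[6,10,-12] → .
  covered (1 px):
    . . X .
    . . . .
    . . . .
    . . . .
    . . . .

Z-buffer (winner per pixel, '.' = empty):
  0 . 1 .
  0 0 . .
  0 . . .
  . . . .
  . . . .

Final: 0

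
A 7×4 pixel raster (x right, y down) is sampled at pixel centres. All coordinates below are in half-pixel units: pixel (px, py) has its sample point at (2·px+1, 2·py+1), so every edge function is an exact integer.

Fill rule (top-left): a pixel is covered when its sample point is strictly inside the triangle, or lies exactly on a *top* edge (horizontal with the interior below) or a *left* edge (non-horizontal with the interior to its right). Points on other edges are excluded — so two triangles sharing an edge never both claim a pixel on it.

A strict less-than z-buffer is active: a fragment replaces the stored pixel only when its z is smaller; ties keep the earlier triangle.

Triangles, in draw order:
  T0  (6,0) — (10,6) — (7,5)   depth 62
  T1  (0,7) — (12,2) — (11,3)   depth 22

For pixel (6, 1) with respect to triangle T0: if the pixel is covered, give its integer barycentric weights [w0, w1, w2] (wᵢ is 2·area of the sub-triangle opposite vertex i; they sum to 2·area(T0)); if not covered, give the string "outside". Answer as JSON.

T0:
  2·area = 14
  edge (6, 0)→(10, 6): d=(4,6) right/bottom  bias=-1
  edge (10, 6)→(7, 5): d=(-3,-1) top-left  bias=+0
  edge (7, 5)→(6, 0): d=(-1,-5) top-left  bias=+0
    (0,1)@(1, 3): e=[42,0,-28] → ·  [on edge]
    (3,1)@(7, 3): e=[6,6,2] → █
    (4,1)@(9, 3): e=[-6,8,12] → ·
    (3,2)@(7, 5): e=[14,0,0] → █  [on edge]
    (4,2)@(9, 5): e=[2,2,10] → █
    (5,2)@(11, 5): e=[-10,4,20] → ·
    (3,3)@(7, 7): e=[22,-6,-2] → ·
    (4,3)@(9, 7): e=[10,-4,8] → ·
    (6,3)@(13, 7): e=[-14,0,28] → ·  [on edge]
  covered (3 px):
    · · · · · · ·
    · · · █ · · ·
    · · · █ █ · ·
    · · · · · · ·
T1:
  2·area = 7
  edge (0, 7)→(12, 2): d=(12,-5) top-left  bias=+0
  edge (12, 2)→(11, 3): d=(-1,1) right/bottom  bias=-1
  edge (11, 3)→(0, 7): d=(-11,4) right/bottom  bias=-1
    (6,0)@(13, 1): e=[-7,0,14] → ·  [on edge]
    (5,1)@(11, 3): e=[7,0,0] → ·  [on edge]
    (2,2)@(5, 5): e=[1,4,2] → █
    (3,2)@(7, 5): e=[11,2,-6] → ·
    (4,2)@(9, 5): e=[21,0,-14] → ·  [on edge]
    (2,3)@(5, 7): e=[25,2,-20] → ·
    (3,3)@(7, 7): e=[35,0,-28] → ·  [on edge]
  covered (1 px):
    · · · · · · ·
    · · · · · · ·
    · · █ · · · ·
    · · · · · · ·

Final: "outside"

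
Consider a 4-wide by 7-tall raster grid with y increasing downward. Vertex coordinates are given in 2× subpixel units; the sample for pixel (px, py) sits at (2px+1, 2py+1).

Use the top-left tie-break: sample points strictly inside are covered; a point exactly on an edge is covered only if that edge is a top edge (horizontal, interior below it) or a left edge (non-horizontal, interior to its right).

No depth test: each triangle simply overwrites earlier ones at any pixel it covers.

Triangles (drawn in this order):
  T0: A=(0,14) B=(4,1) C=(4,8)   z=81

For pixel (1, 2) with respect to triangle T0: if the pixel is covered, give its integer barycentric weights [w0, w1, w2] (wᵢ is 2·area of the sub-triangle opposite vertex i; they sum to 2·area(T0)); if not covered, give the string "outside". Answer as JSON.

T0:
  2·area = 28
  edge (0, 14)→(4, 1): d=(4,-13) top-left  bias=+0
  edge (4, 1)→(4, 8): d=(0,7) right/bottom  bias=-1
  edge (4, 8)→(0, 14): d=(-4,6) right/bottom  bias=-1
    (1,2)@(3, 5): e=[3,7,18] → X
    (2,2)@(5, 5): e=[29,-7,6] → .
    (1,3)@(3, 7): e=[11,7,10] → X
    (2,3)@(5, 7): e=[37,-7,-2] → .
    (1,4)@(3, 9): e=[19,7,2] → X
    (2,4)@(5, 9): e=[45,-7,-10] → .
    (0,5)@(1, 11): e=[1,21,6] → X
    (1,5)@(3, 11): e=[27,7,-6] → .
    (0,6)@(1, 13): e=[9,21,-2] → .
  covered (4 px):
    . . . .
    . . . .
    . X . .
    . X . .
    . X . .
    X . . .
    . . . .

Answer: [7,18,3]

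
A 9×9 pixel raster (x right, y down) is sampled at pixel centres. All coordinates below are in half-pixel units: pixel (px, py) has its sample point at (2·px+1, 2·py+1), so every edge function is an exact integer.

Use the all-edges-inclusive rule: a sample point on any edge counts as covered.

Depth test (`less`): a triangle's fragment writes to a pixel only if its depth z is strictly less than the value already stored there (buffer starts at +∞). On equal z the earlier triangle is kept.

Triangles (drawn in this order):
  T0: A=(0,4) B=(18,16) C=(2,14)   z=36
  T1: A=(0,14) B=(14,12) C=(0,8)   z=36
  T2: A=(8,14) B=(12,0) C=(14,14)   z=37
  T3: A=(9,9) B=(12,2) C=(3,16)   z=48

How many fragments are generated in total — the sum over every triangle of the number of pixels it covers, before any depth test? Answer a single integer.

T0:
  2·area = 156
  edge (0, 4)→(18, 16): d=(18,12) inclusive
  edge (18, 16)→(2, 14): d=(-16,-2) inclusive
  edge (2, 14)→(0, 4): d=(-2,-10) inclusive
    (0,2)@(1, 5): e=[6,142,8] → █
    (1,2)@(3, 5): e=[-18,146,28] → ·
    (0,3)@(1, 7): e=[42,110,4] → █
    (1,3)@(3, 7): e=[18,114,24] → █
    (2,3)@(5, 7): e=[-6,118,44] → ·
    (0,4)@(1, 9): e=[78,78,0] → █  [on edge]
    (2,4)@(5, 9): e=[30,86,40] → █
    (3,4)@(7, 9): e=[6,90,60] → █
    (4,4)@(9, 9): e=[-18,94,80] → ·
    (0,5)@(1, 11): e=[114,46,-4] → ·
    (1,5)@(3, 11): e=[90,50,16] → █
    (4,5)@(9, 11): e=[18,62,76] → █
  covered (20 px):
    · · · · · · · · ·
    · · · · · · · · ·
    █ · · · · · · · ·
    █ █ · · · · · · ·
    █ █ █ █ · · · · ·
    · █ █ █ █ · · · ·
    · █ █ █ █ █ █ · ·
    · · · · · █ █ █ ·
    · · · · · · · · ·
T1:
  2·area = 84  (B↔C swapped to make it positive)
  edge (0, 14)→(0, 8): d=(0,-6) inclusive
  edge (0, 8)→(14, 12): d=(14,4) inclusive
  edge (14, 12)→(0, 14): d=(-14,2) inclusive
    (0,4)@(1, 9): e=[6,10,68] → █
    (1,4)@(3, 9): e=[18,2,64] → █
    (2,4)@(5, 9): e=[30,-6,60] → ·
    (0,5)@(1, 11): e=[6,38,40] → █
    (2,5)@(5, 11): e=[30,22,32] → █
    (3,5)@(7, 11): e=[42,14,28] → █
    (4,5)@(9, 11): e=[54,6,24] → █
    (5,5)@(11, 11): e=[66,-2,20] → ·
    (0,6)@(1, 13): e=[6,66,12] → █
    (3,6)@(7, 13): e=[42,42,0] → █  [on edge]
    (4,6)@(9, 13): e=[54,34,-4] → ·
    (0,7)@(1, 15): e=[6,94,-16] → ·
  covered (11 px):
    · · · · · · · · ·
    · · · · · · · · ·
    · · · · · · · · ·
    · · · · · · · · ·
    █ █ · · · · · · ·
    █ █ █ █ █ · · · ·
    █ █ █ █ · · · · ·
    · · · · · · · · ·
    · · · · · · · · ·
T2:
  2·area = 84
  edge (8, 14)→(12, 0): d=(4,-14) inclusive
  edge (12, 0)→(14, 14): d=(2,14) inclusive
  edge (14, 14)→(8, 14): d=(-6,0) inclusive
    (5,2)@(11, 5): e=[6,24,54] → █
    (6,2)@(13, 5): e=[34,-4,54] → ·
    (5,3)@(11, 7): e=[14,28,42] → █
    (6,3)@(13, 7): e=[42,0,42] → █  [on edge]
    (7,3)@(15, 7): e=[70,-28,42] → ·
    (5,4)@(11, 9): e=[22,32,30] → █
    (7,4)@(15, 9): e=[78,-24,30] → ·
    (4,5)@(9, 11): e=[2,64,18] → █
    (7,5)@(15, 11): e=[86,-20,18] → ·
    (4,6)@(9, 13): e=[10,68,6] → █
    (7,6)@(15, 13): e=[94,-16,6] → ·
    (4,7)@(9, 15): e=[18,72,-6] → ·
  covered (11 px):
    · · · · · · · · ·
    · · · · · · · · ·
    · · · · · █ · · ·
    · · · · · █ █ · ·
    · · · · · █ █ · ·
    · · · · █ █ █ · ·
    · · · · █ █ █ · ·
    · · · · · · · · ·
    · · · · · · · · ·
T3:
  2·area = 21  (B↔C swapped to make it positive)
  edge (9, 9)→(3, 16): d=(-6,7) inclusive
  edge (3, 16)→(12, 2): d=(9,-14) inclusive
  edge (12, 2)→(9, 9): d=(-3,7) inclusive
    (4,3)@(9, 7): e=[12,3,6] → █
    (5,3)@(11, 7): e=[-2,31,-8] → ·
    (4,4)@(9, 9): e=[0,21,0] → █  [on edge]
    (5,4)@(11, 9): e=[-14,49,-14] → ·
    (3,5)@(7, 11): e=[2,11,8] → █
    (4,5)@(9, 11): e=[-12,39,-6] → ·
    (2,6)@(5, 13): e=[4,1,16] → █
    (3,6)@(7, 13): e=[-10,29,2] → ·
    (2,7)@(5, 15): e=[-8,19,10] → ·
  covered (4 px):
    · · · · · · · · ·
    · · · · · · · · ·
    · · · · · · · · ·
    · · · · █ · · · ·
    · · · · █ · · · ·
    · · · █ · · · · ·
    · · █ · · · · · ·
    · · · · · · · · ·
    · · · · · · · · ·

Answer: 46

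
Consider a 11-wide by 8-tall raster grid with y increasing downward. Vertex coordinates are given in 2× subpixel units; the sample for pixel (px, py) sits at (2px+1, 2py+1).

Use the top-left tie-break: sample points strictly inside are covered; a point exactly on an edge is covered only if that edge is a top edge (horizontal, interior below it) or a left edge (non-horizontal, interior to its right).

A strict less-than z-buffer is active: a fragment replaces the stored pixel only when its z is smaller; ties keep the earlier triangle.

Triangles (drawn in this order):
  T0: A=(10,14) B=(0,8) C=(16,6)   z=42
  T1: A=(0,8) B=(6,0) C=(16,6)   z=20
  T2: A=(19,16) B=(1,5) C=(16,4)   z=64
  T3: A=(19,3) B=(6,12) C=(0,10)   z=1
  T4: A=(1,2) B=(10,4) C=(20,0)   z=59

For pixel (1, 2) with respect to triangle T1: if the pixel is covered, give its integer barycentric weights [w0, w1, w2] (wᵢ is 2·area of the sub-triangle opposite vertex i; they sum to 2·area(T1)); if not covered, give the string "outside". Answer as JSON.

T0:
  2·area = 116
  edge (10, 14)→(0, 8): d=(-10,-6) top-left  bias=+0
  edge (0, 8)→(16, 6): d=(16,-2) top-left  bias=+0
  edge (16, 6)→(10, 14): d=(-6,8) right/bottom  bias=-1
    (4,3)@(9, 7): e=[64,2,50] → X
    (5,3)@(11, 7): e=[76,6,34] → X
    (6,3)@(13, 7): e=[88,10,18] → X
    (7,3)@(15, 7): e=[100,14,2] → X
    (8,3)@(17, 7): e=[112,18,-14] → .
    (1,4)@(3, 9): e=[8,22,86] → X
    (2,4)@(5, 9): e=[20,26,70] → X
    (3,4)@(7, 9): e=[32,30,54] → X
    (7,4)@(15, 9): e=[80,46,-10] → .
    (1,5)@(3, 11): e=[-12,54,74] → .
    (2,5)@(5, 11): e=[0,58,58] → X  [on edge]
    (6,5)@(13, 11): e=[48,74,-6] → .
  covered (15 px):
    . . . . . . . . . . .
    . . . . . . . . . . .
    . . . . . . . . . . .
    . . . . X X X X . . .
    . X X X X X X . . . .
    . . X X X X . . . . .
    . . . . X . . . . . .
    . . . . . . . . . . .
T1:
  2·area = 116
  edge (0, 8)→(6, 0): d=(6,-8) top-left  bias=+0
  edge (6, 0)→(16, 6): d=(10,6) right/bottom  bias=-1
  edge (16, 6)→(0, 8): d=(-16,2) right/bottom  bias=-1
    (3,0)@(7, 1): e=[14,4,98] → X
    (4,0)@(9, 1): e=[30,-8,94] → .
    (2,1)@(5, 3): e=[10,36,70] → X
    (4,1)@(9, 3): e=[42,12,62] → X
    (5,1)@(11, 3): e=[58,0,58] → .  [on edge]
    (1,2)@(3, 5): e=[6,68,42] → X
    (5,2)@(11, 5): e=[70,20,26] → X
    (6,2)@(13, 5): e=[86,8,22] → X
    (7,2)@(15, 5): e=[102,-4,18] → .
    (0,3)@(1, 7): e=[2,100,14] → X
    (4,3)@(9, 7): e=[66,52,-2] → .
    (5,3)@(11, 7): e=[82,40,-6] → .
    (10,4)@(21, 9): e=[174,0,-58] → .  [on edge]
  covered (14 px):
    . . . X . . . . . . .
    . . X X X . . . . . .
    . X X X X X X . . . .
    X X X X . . . . . . .
    . . . . . . . . . . .
    . . . . . . . . . . .
    . . . . . . . . . . .
    . . . . . . . . . . .
T2:
  2·area = 183
  edge (19, 16)→(1, 5): d=(-18,-11) top-left  bias=+0
  edge (1, 5)→(16, 4): d=(15,-1) top-left  bias=+0
  edge (16, 4)→(19, 16): d=(3,12) right/bottom  bias=-1
    (0,2)@(1, 5): e=[0,0,183] → X  [on edge]
    (1,2)@(3, 5): e=[22,2,159] → X
    (2,2)@(5, 5): e=[44,4,135] → X
    (3,2)@(7, 5): e=[66,6,111] → X
    (4,2)@(9, 5): e=[88,8,87] → X
    (5,2)@(11, 5): e=[110,10,63] → X
    (6,2)@(13, 5): e=[132,12,39] → X
    (7,2)@(15, 5): e=[154,14,15] → X
    (8,2)@(17, 5): e=[176,16,-9] → .
    (0,3)@(1, 7): e=[-36,30,189] → .
    (1,3)@(3, 7): e=[-14,32,165] → .
    (2,3)@(5, 7): e=[8,34,141] → X
  covered (25 px):
    . . . . . . . . . . .
    . . . . . . . . . . .
    X X X X X X X X . . .
    . . X X X X X X . . .
    . . . . X X X X X . .
    . . . . . X X X X . .
    . . . . . . . X X . .
    . . . . . . . . . . .
T3:
  2·area = 80
  edge (19, 3)→(6, 12): d=(-13,9) right/bottom  bias=-1
  edge (6, 12)→(0, 10): d=(-6,-2) top-left  bias=+0
  edge (0, 10)→(19, 3): d=(19,-7) top-left  bias=+0
    (9,1)@(19, 3): e=[0,80,0] → .  [on edge]
    (7,2)@(15, 5): e=[10,60,10] → X
    (8,2)@(17, 5): e=[-8,64,24] → .
    (4,3)@(9, 7): e=[38,36,6] → X
    (5,3)@(11, 7): e=[20,40,20] → X
    (6,3)@(13, 7): e=[2,44,34] → X
    (7,3)@(15, 7): e=[-16,48,48] → .
    (1,4)@(3, 9): e=[66,12,2] → X
    (2,4)@(5, 9): e=[48,16,16] → X
    (3,4)@(7, 9): e=[30,20,30] → X
    (5,4)@(11, 9): e=[-6,28,58] → .
    (6,4)@(13, 9): e=[-24,32,72] → .
    (1,5)@(3, 11): e=[40,0,40] → X  [on edge]
    (4,6)@(9, 13): e=[-40,0,120] → .  [on edge]
    (7,7)@(15, 15): e=[-120,0,200] → .  [on edge]
  covered (11 px):
    . . . . . . . . . . .
    . . . . . . . . . . .
    . . . . . . . X . . .
    . . . . X X X . . . .
    . X X X X . . . . . .
    . X X X . . . . . . .
    . . . . . . . . . . .
    . . . . . . . . . . .
T4:
  2·area = 56  (B↔C swapped to make it positive)
  edge (1, 2)→(20, 0): d=(19,-2) top-left  bias=+0
  edge (20, 0)→(10, 4): d=(-10,4) right/bottom  bias=-1
  edge (10, 4)→(1, 2): d=(-9,-2) top-left  bias=+0
    (5,0)@(11, 1): e=[1,26,29] → X
    (6,0)@(13, 1): e=[5,18,33] → X
    (7,0)@(15, 1): e=[9,10,37] → X
    (8,0)@(17, 1): e=[13,2,41] → X
    (9,0)@(19, 1): e=[17,-6,45] → .
    (3,1)@(7, 3): e=[31,22,3] → X
    (4,1)@(9, 3): e=[35,14,7] → X
    (6,1)@(13, 3): e=[43,-2,15] → .
    (7,1)@(15, 3): e=[47,-10,19] → .
    (8,1)@(17, 3): e=[51,-18,23] → .
    (3,2)@(7, 5): e=[69,2,-15] → .
    (4,2)@(9, 5): e=[73,-6,-11] → .
  covered (7 px):
    . . . . . X X X X . .
    . . . X X X . . . . .
    . . . . . . . . . . .
    . . . . . . . . . . .
    . . . . . . . . . . .
    . . . . . . . . . . .
    . . . . . . . . . . .
    . . . . . . . . . . .

Answer: [68,42,6]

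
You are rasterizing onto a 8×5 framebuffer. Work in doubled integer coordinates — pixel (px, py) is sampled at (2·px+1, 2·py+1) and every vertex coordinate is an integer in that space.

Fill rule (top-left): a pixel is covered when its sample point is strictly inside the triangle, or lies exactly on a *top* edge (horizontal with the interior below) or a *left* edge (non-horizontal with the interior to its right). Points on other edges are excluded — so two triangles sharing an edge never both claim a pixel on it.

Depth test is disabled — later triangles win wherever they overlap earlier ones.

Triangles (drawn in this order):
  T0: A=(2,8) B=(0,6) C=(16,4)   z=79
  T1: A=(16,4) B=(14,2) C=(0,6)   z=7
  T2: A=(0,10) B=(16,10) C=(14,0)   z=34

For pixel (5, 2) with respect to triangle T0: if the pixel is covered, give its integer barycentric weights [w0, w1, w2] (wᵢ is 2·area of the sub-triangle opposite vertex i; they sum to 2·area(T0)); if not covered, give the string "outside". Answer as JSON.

T0:
  2·area = 36
  edge (2, 8)→(0, 6): d=(-2,-2) top-left  bias=+0
  edge (0, 6)→(16, 4): d=(16,-2) top-left  bias=+0
  edge (16, 4)→(2, 8): d=(-14,4) right/bottom  bias=-1
    (4,2)@(9, 5): e=[20,2,14] → X
    (5,2)@(11, 5): e=[24,6,6] → X
    (6,2)@(13, 5): e=[28,10,-2] → .
    (0,3)@(1, 7): e=[0,18,18] → X  [on edge]
    (1,3)@(3, 7): e=[4,22,10] → X
    (2,3)@(5, 7): e=[8,26,2] → X
    (3,3)@(7, 7): e=[12,30,-6] → .
    (4,3)@(9, 7): e=[16,34,-14] → .
    (5,3)@(11, 7): e=[20,38,-22] → .
    (0,4)@(1, 9): e=[-4,50,-10] → .
    (1,4)@(3, 9): e=[0,54,-18] → .  [on edge]
    (2,4)@(5, 9): e=[4,58,-26] → .
  covered (5 px):
    . . . . . . . .
    . . . . . . . .
    . . . . X X . .
    X X X . . . . .
    . . . . . . . .
T1:
  2·area = 36  (B↔C swapped to make it positive)
  edge (16, 4)→(0, 6): d=(-16,2) right/bottom  bias=-1
  edge (0, 6)→(14, 2): d=(14,-4) top-left  bias=+0
  edge (14, 2)→(16, 4): d=(2,2) right/bottom  bias=-1
    (6,0)@(13, 1): e=[54,-18,0] → .  [on edge]
    (5,1)@(11, 3): e=[26,2,8] → X
    (6,1)@(13, 3): e=[22,10,4] → X
    (7,1)@(15, 3): e=[18,18,0] → .  [on edge]
    (2,2)@(5, 5): e=[6,6,24] → X
    (3,2)@(7, 5): e=[2,14,20] → X
    (4,2)@(9, 5): e=[-2,22,16] → .
    (5,2)@(11, 5): e=[-6,30,12] → .
    (6,2)@(13, 5): e=[-10,38,8] → .
    (2,3)@(5, 7): e=[-26,34,28] → .
    (3,3)@(7, 7): e=[-30,42,24] → .
  covered (4 px):
    . . . . . . . .
    . . . . . X X .
    . . X X . . . .
    . . . . . . . .
    . . . . . . . .
T2:
  2·area = 160  (B↔C swapped to make it positive)
  edge (0, 10)→(14, 0): d=(14,-10) top-left  bias=+0
  edge (14, 0)→(16, 10): d=(2,10) right/bottom  bias=-1
  edge (16, 10)→(0, 10): d=(-16,0) right/bottom  bias=-1
    (6,0)@(13, 1): e=[4,12,144] → X
    (7,0)@(15, 1): e=[24,-8,144] → .
    (5,1)@(11, 3): e=[12,36,112] → X
    (7,1)@(15, 3): e=[52,-4,112] → .
    (3,2)@(7, 5): e=[0,80,80] → X  [on edge]
    (4,2)@(9, 5): e=[20,60,80] → X
    (7,2)@(15, 5): e=[80,0,80] → .  [on edge]
    (2,3)@(5, 7): e=[8,104,48] → X
    (7,3)@(15, 7): e=[108,4,48] → X
    (1,4)@(3, 9): e=[16,128,16] → X
  covered (20 px):
    . . . . . . X .
    . . . . . X X .
    . . . X X X X .
    . . X X X X X X
    . X X X X X X X

Final: [6,6,24]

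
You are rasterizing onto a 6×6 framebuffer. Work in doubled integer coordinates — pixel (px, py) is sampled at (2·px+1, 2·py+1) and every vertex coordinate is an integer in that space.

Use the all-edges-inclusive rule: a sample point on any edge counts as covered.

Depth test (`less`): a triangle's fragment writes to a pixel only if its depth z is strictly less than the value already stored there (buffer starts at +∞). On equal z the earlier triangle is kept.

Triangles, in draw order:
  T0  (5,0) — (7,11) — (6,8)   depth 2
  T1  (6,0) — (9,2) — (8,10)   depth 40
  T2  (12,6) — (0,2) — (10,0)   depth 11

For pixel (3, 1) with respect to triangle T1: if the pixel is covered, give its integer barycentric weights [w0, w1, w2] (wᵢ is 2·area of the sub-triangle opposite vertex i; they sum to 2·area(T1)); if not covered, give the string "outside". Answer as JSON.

T0:
  2·area = 5
  edge (5, 0)→(7, 11): d=(2,11) inclusive
  edge (7, 11)→(6, 8): d=(-1,-3) inclusive
  edge (6, 8)→(5, 0): d=(-1,-8) inclusive
    (2,2)@(5, 5): e=[10,0,-5] → ·  [on edge]
    (3,5)@(7, 11): e=[0,0,5] → █  [on edge]
    (4,5)@(9, 11): e=[-22,6,21] → ·
  covered (1 px):
    · · · · · ·
    · · · · · ·
    · · · · · ·
    · · · · · ·
    · · · · · ·
    · · · █ · ·
T1:
  2·area = 26
  edge (6, 0)→(9, 2): d=(3,2) inclusive
  edge (9, 2)→(8, 10): d=(-1,8) inclusive
  edge (8, 10)→(6, 0): d=(-2,-10) inclusive
    (3,0)@(7, 1): e=[1,17,8] → █
    (4,0)@(9, 1): e=[-3,1,28] → ·
    (3,1)@(7, 3): e=[7,15,4] → █
    (4,1)@(9, 3): e=[3,-1,24] → ·
    (3,2)@(7, 5): e=[13,13,0] → █  [on edge]
    (4,2)@(9, 5): e=[9,-3,20] → ·
    (3,3)@(7, 7): e=[19,11,-4] → ·
  covered (3 px):
    · · · █ · ·
    · · · █ · ·
    · · · █ · ·
    · · · · · ·
    · · · · · ·
    · · · · · ·
T2:
  2·area = 64
  edge (12, 6)→(0, 2): d=(-12,-4) inclusive
  edge (0, 2)→(10, 0): d=(10,-2) inclusive
  edge (10, 0)→(12, 6): d=(2,6) inclusive
    (2,0)@(5, 1): e=[32,0,32] → █  [on edge]
    (3,0)@(7, 1): e=[40,4,20] → █
    (4,0)@(9, 1): e=[48,8,8] → █
    (5,0)@(11, 1): e=[56,12,-4] → ·
    (1,1)@(3, 3): e=[0,16,48] → █  [on edge]
    (5,1)@(11, 3): e=[32,32,0] → █  [on edge]
    (1,2)@(3, 5): e=[-24,36,52] → ·
    (2,2)@(5, 5): e=[-16,40,40] → ·
    (3,2)@(7, 5): e=[-8,44,28] → ·
    (4,2)@(9, 5): e=[0,48,16] → █  [on edge]
    (4,3)@(9, 7): e=[-24,68,20] → ·
    (5,3)@(11, 7): e=[-16,72,8] → ·
  covered (10 px):
    · · █ █ █ ·
    · █ █ █ █ █
    · · · · █ █
    · · · · · ·
    · · · · · ·
    · · · · · ·

Final: [15,4,7]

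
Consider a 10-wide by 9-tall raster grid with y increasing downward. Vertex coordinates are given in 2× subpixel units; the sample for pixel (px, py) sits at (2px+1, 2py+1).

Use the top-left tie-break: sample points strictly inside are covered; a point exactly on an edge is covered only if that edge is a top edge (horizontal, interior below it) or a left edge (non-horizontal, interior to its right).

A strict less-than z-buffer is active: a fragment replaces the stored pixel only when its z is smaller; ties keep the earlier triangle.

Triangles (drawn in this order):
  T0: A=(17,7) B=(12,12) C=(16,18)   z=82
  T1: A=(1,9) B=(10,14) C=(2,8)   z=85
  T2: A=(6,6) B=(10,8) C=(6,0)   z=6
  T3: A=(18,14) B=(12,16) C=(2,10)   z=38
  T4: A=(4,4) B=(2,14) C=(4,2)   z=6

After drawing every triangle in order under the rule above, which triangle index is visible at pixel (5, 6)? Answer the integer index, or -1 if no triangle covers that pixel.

T0:
  2·area = 50  (B↔C swapped to make it positive)
  edge (17, 7)→(16, 18): d=(-1,11) right/bottom  bias=-1
  edge (16, 18)→(12, 12): d=(-4,-6) top-left  bias=+0
  edge (12, 12)→(17, 7): d=(5,-5) top-left  bias=+0
    (9,2)@(19, 5): e=[-20,70,0] → ·  [on edge]
    (8,3)@(17, 7): e=[0,50,0] → ·  [on edge]
    (7,4)@(15, 9): e=[20,30,0] → #  [on edge]
    (8,4)@(17, 9): e=[-2,42,10] → ·
    (6,5)@(13, 11): e=[40,10,0] → #  [on edge]
    (8,5)@(17, 11): e=[-4,34,20] → ·
    (5,6)@(11, 13): e=[60,-10,0] → ·  [on edge]
    (6,6)@(13, 13): e=[38,2,10] → #
    (8,6)@(17, 13): e=[-6,26,30] → ·
    (4,7)@(9, 15): e=[80,-30,0] → ·  [on edge]
    (6,7)@(13, 15): e=[36,-6,20] → ·
    (7,7)@(15, 15): e=[14,6,30] → #
    (3,8)@(7, 17): e=[100,-50,0] → ·  [on edge]
  covered (6 px):
    · · · · · · · · · ·
    · · · · · · · · · ·
    · · · · · · · · · ·
    · · · · · · · · · ·
    · · · · · · · # · ·
    · · · · · · # # · ·
    · · · · · · # # · ·
    · · · · · · · # · ·
    · · · · · · · · · ·
T1:
  2·area = 14  (B↔C swapped to make it positive)
  edge (1, 9)→(2, 8): d=(1,-1) top-left  bias=+0
  edge (2, 8)→(10, 14): d=(8,6) right/bottom  bias=-1
  edge (10, 14)→(1, 9): d=(-9,-5) top-left  bias=+0
    (4,0)@(9, 1): e=[0,-98,112] → ·  [on edge]
    (3,1)@(7, 3): e=[0,-70,84] → ·  [on edge]
    (2,2)@(5, 5): e=[0,-42,56] → ·  [on edge]
    (1,3)@(3, 7): e=[0,-14,28] → ·  [on edge]
    (0,4)@(1, 9): e=[0,14,0] → #  [on edge]
    (1,4)@(3, 9): e=[2,2,10] → #
    (2,4)@(5, 9): e=[4,-10,20] → ·
    (0,5)@(1, 11): e=[2,30,-18] → ·
    (1,5)@(3, 11): e=[4,18,-8] → ·
    (2,5)@(5, 11): e=[6,6,2] → #
    (3,5)@(7, 11): e=[8,-6,12] → ·
    (2,6)@(5, 13): e=[8,22,-16] → ·
  covered (3 px):
    · · · · · · · · · ·
    · · · · · · · · · ·
    · · · · · · · · · ·
    · · · · · · · · · ·
    # # · · · · · · · ·
    · · # · · · · · · ·
    · · · · · · · · · ·
    · · · · · · · · · ·
    · · · · · · · · · ·
T2:
  2·area = 24  (B↔C swapped to make it positive)
  edge (6, 6)→(6, 0): d=(0,-6) top-left  bias=+0
  edge (6, 0)→(10, 8): d=(4,8) right/bottom  bias=-1
  edge (10, 8)→(6, 6): d=(-4,-2) top-left  bias=+0
    (3,1)@(7, 3): e=[6,4,14] → #
    (4,1)@(9, 3): e=[18,-12,18] → ·
    (3,2)@(7, 5): e=[6,12,6] → #
    (4,2)@(9, 5): e=[18,-4,10] → ·
    (3,3)@(7, 7): e=[6,20,-2] → ·
    (4,3)@(9, 7): e=[18,4,2] → #
    (5,3)@(11, 7): e=[30,-12,6] → ·
    (4,4)@(9, 9): e=[18,12,-6] → ·
  covered (3 px):
    · · · · · · · · · ·
    · · · # · · · · · ·
    · · · # · · · · · ·
    · · · · # · · · · ·
    · · · · · · · · · ·
    · · · · · · · · · ·
    · · · · · · · · · ·
    · · · · · · · · · ·
    · · · · · · · · · ·
T3:
  2·area = 56
  edge (18, 14)→(12, 16): d=(-6,2) right/bottom  bias=-1
  edge (12, 16)→(2, 10): d=(-10,-6) top-left  bias=+0
  edge (2, 10)→(18, 14): d=(16,4) right/bottom  bias=-1
    (2,5)@(5, 11): e=[44,8,4] → #
    (3,5)@(7, 11): e=[40,20,-4] → ·
    (2,6)@(5, 13): e=[32,-12,36] → ·
    (3,6)@(7, 13): e=[28,0,28] → #  [on edge]
    (4,6)@(9, 13): e=[24,12,20] → #
    (5,6)@(11, 13): e=[20,24,12] → #
    (6,6)@(13, 13): e=[16,36,4] → #
    (7,6)@(15, 13): e=[12,48,-4] → ·
    (3,7)@(7, 15): e=[16,-20,60] → ·
    (4,7)@(9, 15): e=[12,-8,52] → ·
    (5,7)@(11, 15): e=[8,4,44] → #
    (7,7)@(15, 15): e=[0,28,28] → ·  [on edge]
    (4,8)@(9, 17): e=[0,-28,84] → ·  [on edge]
  covered (7 px):
    · · · · · · · · · ·
    · · · · · · · · · ·
    · · · · · · · · · ·
    · · · · · · · · · ·
    · · · · · · · · · ·
    · · # · · · · · · ·
    · · · # # # # · · ·
    · · · · · # # · · ·
    · · · · · · · · · ·
T4:
  2·area = 4
  edge (4, 4)→(2, 14): d=(-2,10) right/bottom  bias=-1
  edge (2, 14)→(4, 2): d=(2,-12) top-left  bias=+0
  edge (4, 2)→(4, 4): d=(0,2) right/bottom  bias=-1
    (1,4)@(3, 9): e=[0,2,2] → ·  [on edge]
  covered (0 px):
    · · · · · · · · · ·
    · · · · · · · · · ·
    · · · · · · · · · ·
    · · · · · · · · · ·
    · · · · · · · · · ·
    · · · · · · · · · ·
    · · · · · · · · · ·
    · · · · · · · · · ·
    · · · · · · · · · ·

Z-buffer (winner per pixel, '.' = empty):
  . . . . . . . . . .
  . . . 2 . . . . . .
  . . . 2 . . . . . .
  . . . . 2 . . . . .
  1 1 . . . . . 0 . .
  . . 3 . . . 0 0 . .
  . . . 3 3 3 3 0 . .
  . . . . . 3 3 0 . .
  . . . . . . . . . .

Result: 3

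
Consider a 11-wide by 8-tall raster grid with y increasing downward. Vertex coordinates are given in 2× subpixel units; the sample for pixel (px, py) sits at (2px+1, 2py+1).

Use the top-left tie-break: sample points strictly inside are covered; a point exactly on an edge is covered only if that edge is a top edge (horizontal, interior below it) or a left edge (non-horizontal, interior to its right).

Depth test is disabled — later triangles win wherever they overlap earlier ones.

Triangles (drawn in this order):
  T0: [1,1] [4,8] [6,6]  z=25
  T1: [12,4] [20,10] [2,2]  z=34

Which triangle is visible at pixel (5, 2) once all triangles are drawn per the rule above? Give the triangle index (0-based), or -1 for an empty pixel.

T0:
  2·area = 20  (B↔C swapped to make it positive)
  edge (1, 1)→(6, 6): d=(5,5) right/bottom  bias=-1
  edge (6, 6)→(4, 8): d=(-2,2) right/bottom  bias=-1
  edge (4, 8)→(1, 1): d=(-3,-7) top-left  bias=+0
    (0,0)@(1, 1): e=[0,20,0] → ·  [on edge]
    (5,0)@(11, 1): e=[-50,0,70] → ·  [on edge]
    (1,1)@(3, 3): e=[0,12,8] → ·  [on edge]
    (4,1)@(9, 3): e=[-30,0,50] → ·  [on edge]
    (1,2)@(3, 5): e=[10,8,2] → #
    (2,2)@(5, 5): e=[0,4,16] → ·  [on edge]
    (3,2)@(7, 5): e=[-10,0,30] → ·  [on edge]
    (1,3)@(3, 7): e=[20,4,-4] → ·
    (2,3)@(5, 7): e=[10,0,10] → ·  [on edge]
    (3,3)@(7, 7): e=[0,-4,24] → ·  [on edge]
    (1,4)@(3, 9): e=[30,0,-10] → ·  [on edge]
    (4,4)@(9, 9): e=[0,-12,32] → ·  [on edge]
    (0,5)@(1, 11): e=[50,0,-30] → ·  [on edge]
    (5,5)@(11, 11): e=[0,-20,40] → ·  [on edge]
    (6,6)@(13, 13): e=[0,-28,48] → ·  [on edge]
    (3,7)@(7, 15): e=[40,-20,0] → ·  [on edge]
    (7,7)@(15, 15): e=[0,-36,56] → ·  [on edge]
  covered (1 px):
    · · · · · · · · · · ·
    · · · · · · · · · · ·
    · # · · · · · · · · ·
    · · · · · · · · · · ·
    · · · · · · · · · · ·
    · · · · · · · · · · ·
    · · · · · · · · · · ·
    · · · · · · · · · · ·
T1:
  2·area = 44
  edge (12, 4)→(20, 10): d=(8,6) right/bottom  bias=-1
  edge (20, 10)→(2, 2): d=(-18,-8) top-left  bias=+0
  edge (2, 2)→(12, 4): d=(10,2) right/bottom  bias=-1
    (2,1)@(5, 3): e=[34,6,4] → #
    (3,1)@(7, 3): e=[22,22,0] → ·  [on edge]
    (2,2)@(5, 5): e=[50,-30,24] → ·
    (4,2)@(9, 5): e=[26,2,16] → #
    (5,2)@(11, 5): e=[14,18,12] → #
    (6,2)@(13, 5): e=[2,34,8] → #
    (7,2)@(15, 5): e=[-10,50,4] → ·
    (8,2)@(17, 5): e=[-22,66,0] → ·  [on edge]
    (4,3)@(9, 7): e=[42,-34,36] → ·
    (5,3)@(11, 7): e=[30,-18,32] → ·
    (6,3)@(13, 7): e=[18,-2,28] → ·
    (7,3)@(15, 7): e=[6,14,24] → #
  covered (5 px):
    · · · · · · · · · · ·
    · · # · · · · · · · ·
    · · · · # # # · · · ·
    · · · · · · · # · · ·
    · · · · · · · · · · ·
    · · · · · · · · · · ·
    · · · · · · · · · · ·
    · · · · · · · · · · ·

Z-buffer (winner per pixel, '.' = empty):
  . . . . . . . . . . .
  . . 1 . . . . . . . .
  . 0 . . 1 1 1 . . . .
  . . . . . . . 1 . . .
  . . . . . . . . . . .
  . . . . . . . . . . .
  . . . . . . . . . . .
  . . . . . . . . . . .

Result: 1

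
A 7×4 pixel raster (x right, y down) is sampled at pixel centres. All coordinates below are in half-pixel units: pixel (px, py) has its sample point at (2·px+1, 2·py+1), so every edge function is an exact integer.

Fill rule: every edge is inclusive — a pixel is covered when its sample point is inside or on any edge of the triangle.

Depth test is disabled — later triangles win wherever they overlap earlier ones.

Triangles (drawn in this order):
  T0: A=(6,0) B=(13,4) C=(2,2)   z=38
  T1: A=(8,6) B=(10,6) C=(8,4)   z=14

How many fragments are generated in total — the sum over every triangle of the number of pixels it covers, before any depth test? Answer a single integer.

T0:
  2·area = 30
  edge (6, 0)→(13, 4): d=(7,4) inclusive
  edge (13, 4)→(2, 2): d=(-11,-2) inclusive
  edge (2, 2)→(6, 0): d=(4,-2) inclusive
    (2,0)@(5, 1): e=[11,17,2] → X
    (3,0)@(7, 1): e=[3,21,6] → X
    (4,0)@(9, 1): e=[-5,25,10] → .
    (2,1)@(5, 3): e=[25,-5,10] → .
    (3,1)@(7, 3): e=[17,-1,14] → .
    (4,1)@(9, 3): e=[9,3,18] → X
    (5,1)@(11, 3): e=[1,7,22] → X
    (6,1)@(13, 3): e=[-7,11,26] → .
    (4,2)@(9, 5): e=[23,-19,26] → .
    (5,2)@(11, 5): e=[15,-15,30] → .
  covered (4 px):
    . . X X . . .
    . . . . X X .
    . . . . . . .
    . . . . . . .
T1:
  2·area = 4  (B↔C swapped to make it positive)
  edge (8, 6)→(8, 4): d=(0,-2) inclusive
  edge (8, 4)→(10, 6): d=(2,2) inclusive
  edge (10, 6)→(8, 6): d=(-2,0) inclusive
    (2,0)@(5, 1): e=[-6,0,10] → .  [on edge]
    (3,1)@(7, 3): e=[-2,0,6] → .  [on edge]
    (4,2)@(9, 5): e=[2,0,2] → X  [on edge]
    (5,2)@(11, 5): e=[6,-4,2] → .
    (4,3)@(9, 7): e=[2,4,-2] → .
    (5,3)@(11, 7): e=[6,0,-2] → .  [on edge]
  covered (1 px):
    . . . . . . .
    . . . . . . .
    . . . . X . .
    . . . . . . .

Answer: 5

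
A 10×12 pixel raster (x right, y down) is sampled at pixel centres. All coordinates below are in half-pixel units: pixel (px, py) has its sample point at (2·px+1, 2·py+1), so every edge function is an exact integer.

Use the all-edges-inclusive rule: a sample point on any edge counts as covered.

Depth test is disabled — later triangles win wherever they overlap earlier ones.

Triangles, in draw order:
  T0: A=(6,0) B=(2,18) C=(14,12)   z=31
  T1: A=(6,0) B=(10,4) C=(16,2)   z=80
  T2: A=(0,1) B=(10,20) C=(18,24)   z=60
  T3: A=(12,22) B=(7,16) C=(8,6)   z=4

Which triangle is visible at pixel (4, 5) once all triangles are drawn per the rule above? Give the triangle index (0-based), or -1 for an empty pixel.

T0:
  2·area = 192  (B↔C swapped to make it positive)
  edge (6, 0)→(14, 12): d=(8,12) inclusive
  edge (14, 12)→(2, 18): d=(-12,6) inclusive
  edge (2, 18)→(6, 0): d=(4,-18) inclusive
    (3,1)@(7, 3): e=[12,150,30] → X
    (4,1)@(9, 3): e=[-12,138,66] → .
    (2,2)@(5, 5): e=[52,138,2] → X
    (4,2)@(9, 5): e=[4,114,74] → X
    (5,2)@(11, 5): e=[-20,102,110] → .
    (2,3)@(5, 7): e=[68,114,10] → X
    (5,3)@(11, 7): e=[-4,78,118] → .
    (2,4)@(5, 9): e=[84,90,18] → X
    (5,4)@(11, 9): e=[12,54,126] → X
    (6,4)@(13, 9): e=[-12,42,162] → .
    (2,5)@(5, 11): e=[100,66,26] → X
    (6,5)@(13, 11): e=[4,18,170] → X
  covered (24 px):
    . . . . . . . . . .
    . . . X . . . . . .
    . . X X X . . . . .
    . . X X X . . . . .
    . . X X X X . . . .
    . . X X X X X . . .
    . . X X X X . . . .
    . X X X . . . . . .
    . X . . . . . . . .
    . . . . . . . . . .
    . . . . . . . . . .
    . . . . . . . . . .
T1:
  2·area = 32  (B↔C swapped to make it positive)
  edge (6, 0)→(16, 2): d=(10,2) inclusive
  edge (16, 2)→(10, 4): d=(-6,2) inclusive
  edge (10, 4)→(6, 0): d=(-4,-4) inclusive
    (3,0)@(7, 1): e=[8,24,0] → X  [on edge]
    (4,0)@(9, 1): e=[4,20,8] → X
    (5,0)@(11, 1): e=[0,16,16] → X  [on edge]
    (6,0)@(13, 1): e=[-4,12,24] → .
    (9,0)@(19, 1): e=[-16,0,48] → .  [on edge]
    (3,1)@(7, 3): e=[28,12,-8] → .
    (4,1)@(9, 3): e=[24,8,0] → X  [on edge]
    (6,1)@(13, 3): e=[16,0,16] → X  [on edge]
    (7,1)@(15, 3): e=[12,-4,24] → .
    (3,2)@(7, 5): e=[48,0,-16] → .  [on edge]
    (4,2)@(9, 5): e=[44,-4,-8] → .
    (5,2)@(11, 5): e=[40,-8,0] → .  [on edge]
    (0,3)@(1, 7): e=[80,0,-48] → .  [on edge]
    (6,3)@(13, 7): e=[56,-24,0] → .  [on edge]
    (7,4)@(15, 9): e=[72,-40,0] → .  [on edge]
    (8,5)@(17, 11): e=[88,-56,0] → .  [on edge]
    (9,6)@(19, 13): e=[104,-72,0] → .  [on edge]
  covered (6 px):
    . . . X X X . . . .
    . . . . X X X . . .
    . . . . . . . . . .
    . . . . . . . . . .
    . . . . . . . . . .
    . . . . . . . . . .
    . . . . . . . . . .
    . . . . . . . . . .
    . . . . . . . . . .
    . . . . . . . . . .
    . . . . . . . . . .
    . . . . . . . . . .
T2:
  2·area = 112  (B↔C swapped to make it positive)
  edge (0, 1)→(18, 24): d=(18,23) inclusive
  edge (18, 24)→(10, 20): d=(-8,-4) inclusive
  edge (10, 20)→(0, 1): d=(-10,-19) inclusive
    (1,2)@(3, 5): e=[3,92,17] → X
    (2,2)@(5, 5): e=[-43,100,55] → .
    (1,3)@(3, 7): e=[39,76,-3] → .
    (2,4)@(5, 9): e=[29,68,15] → X
    (3,4)@(7, 9): e=[-17,76,53] → .
    (2,5)@(5, 11): e=[65,52,-5] → .
    (3,5)@(7, 11): e=[19,60,33] → X
    (4,5)@(9, 11): e=[-27,68,71] → .
    (3,6)@(7, 13): e=[55,44,13] → X
    (4,6)@(9, 13): e=[9,52,51] → X
    (5,6)@(11, 13): e=[-37,60,89] → .
    (3,7)@(7, 15): e=[91,28,-7] → .
  covered (13 px):
    . . . . . . . . . .
    . . . . . . . . . .
    . X . . . . . . . .
    . . . . . . . . . .
    . . X . . . . . . .
    . . . X . . . . . .
    . . . X X . . . . .
    . . . . X . . . . .
    . . . . X X . . . .
    . . . . . X X . . .
    . . . . . . X X . .
    . . . . . . . . X .
T3:
  2·area = 56
  edge (12, 22)→(7, 16): d=(-5,-6) inclusive
  edge (7, 16)→(8, 6): d=(1,-10) inclusive
  edge (8, 6)→(12, 22): d=(4,16) inclusive
    (4,5)@(9, 11): e=[37,15,4] → X
    (5,5)@(11, 11): e=[49,35,-28] → .
    (4,6)@(9, 13): e=[27,17,12] → X
    (5,6)@(11, 13): e=[39,37,-20] → .
    (4,7)@(9, 15): e=[17,19,20] → X
    (5,7)@(11, 15): e=[29,39,-12] → .
    (4,8)@(9, 17): e=[7,21,28] → X
    (5,8)@(11, 17): e=[19,41,-4] → .
    (4,9)@(9, 19): e=[-3,23,36] → .
    (5,9)@(11, 19): e=[9,43,4] → X
    (6,9)@(13, 19): e=[21,63,-28] → .
    (5,10)@(11, 21): e=[-1,45,12] → .
  covered (5 px):
    . . . . . . . . . .
    . . . . . . . . . .
    . . . . . . . . . .
    . . . . . . . . . .
    . . . . . . . . . .
    . . . . X . . . . .
    . . . . X . . . . .
    . . . . X . . . . .
    . . . . X . . . . .
    . . . . . X . . . .
    . . . . . . . . . .
    . . . . . . . . . .

Z-buffer (winner per pixel, '.' = empty):
  . . . 1 1 1 . . . .
  . . . 0 1 1 1 . . .
  . 2 0 0 0 . . . . .
  . . 0 0 0 . . . . .
  . . 2 0 0 0 . . . .
  . . 0 2 3 0 0 . . .
  . . 0 2 3 0 . . . .
  . 0 0 0 3 . . . . .
  . 0 . . 3 2 . . . .
  . . . . . 3 2 . . .
  . . . . . . 2 2 . .
  . . . . . . . . 2 .

Answer: 3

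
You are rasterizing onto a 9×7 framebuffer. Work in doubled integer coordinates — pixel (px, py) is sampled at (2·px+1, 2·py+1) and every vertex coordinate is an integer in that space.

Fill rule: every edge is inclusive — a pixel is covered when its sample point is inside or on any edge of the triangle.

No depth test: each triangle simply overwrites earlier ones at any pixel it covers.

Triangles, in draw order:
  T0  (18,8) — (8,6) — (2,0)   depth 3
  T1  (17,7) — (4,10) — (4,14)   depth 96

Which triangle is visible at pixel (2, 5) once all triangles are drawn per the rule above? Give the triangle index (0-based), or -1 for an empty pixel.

T0:
  2·area = 48
  edge (18, 8)→(8, 6): d=(-10,-2) inclusive
  edge (8, 6)→(2, 0): d=(-6,-6) inclusive
  edge (2, 0)→(18, 8): d=(16,8) inclusive
    (1,0)@(3, 1): e=[40,0,8] → #  [on edge]
    (2,0)@(5, 1): e=[44,12,-8] → ·
    (1,1)@(3, 3): e=[20,-12,40] → ·
    (2,1)@(5, 3): e=[24,0,24] → #  [on edge]
    (3,1)@(7, 3): e=[28,12,8] → #
    (4,1)@(9, 3): e=[32,24,-8] → ·
    (1,2)@(3, 5): e=[0,-24,72] → ·  [on edge]
    (2,2)@(5, 5): e=[4,-12,56] → ·
    (3,2)@(7, 5): e=[8,0,40] → #  [on edge]
    (4,2)@(9, 5): e=[12,12,24] → #
    (5,2)@(11, 5): e=[16,24,8] → #
    (6,2)@(13, 5): e=[20,36,-8] → ·
    (4,3)@(9, 7): e=[-8,0,56] → ·  [on edge]
    (6,3)@(13, 7): e=[0,24,24] → #  [on edge]
    (5,4)@(11, 9): e=[-24,0,72] → ·  [on edge]
    (6,5)@(13, 11): e=[-40,0,88] → ·  [on edge]
    (7,6)@(15, 13): e=[-56,0,104] → ·  [on edge]
  covered (8 px):
    · # · · · · · · ·
    · · # # · · · · ·
    · · · # # # · · ·
    · · · · · · # # ·
    · · · · · · · · ·
    · · · · · · · · ·
    · · · · · · · · ·
T1:
  2·area = 52  (B↔C swapped to make it positive)
  edge (17, 7)→(4, 14): d=(-13,7) inclusive
  edge (4, 14)→(4, 10): d=(0,-4) inclusive
  edge (4, 10)→(17, 7): d=(13,-3) inclusive
    (8,3)@(17, 7): e=[0,52,0] → #  [on edge]
    (4,4)@(9, 9): e=[30,20,2] → #
    (5,4)@(11, 9): e=[16,28,8] → #
    (6,4)@(13, 9): e=[2,36,14] → #
    (7,4)@(15, 9): e=[-12,44,20] → ·
    (8,4)@(17, 9): e=[-26,52,26] → ·
    (2,5)@(5, 11): e=[32,4,16] → #
    (3,5)@(7, 11): e=[18,12,22] → #
    (5,5)@(11, 11): e=[-10,28,34] → ·
    (6,5)@(13, 11): e=[-24,36,40] → ·
    (2,6)@(5, 13): e=[6,4,42] → #
    (3,6)@(7, 13): e=[-8,12,48] → ·
  covered (8 px):
    · · · · · · · · ·
    · · · · · · · · ·
    · · · · · · · · ·
    · · · · · · · · #
    · · · · # # # · ·
    · · # # # · · · ·
    · · # · · · · · ·

Z-buffer (winner per pixel, '.' = empty):
  . 0 . . . . . . .
  . . 0 0 . . . . .
  . . . 0 0 0 . . .
  . . . . . . 0 0 1
  . . . . 1 1 1 . .
  . . 1 1 1 . . . .
  . . 1 . . . . . .

Result: 1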